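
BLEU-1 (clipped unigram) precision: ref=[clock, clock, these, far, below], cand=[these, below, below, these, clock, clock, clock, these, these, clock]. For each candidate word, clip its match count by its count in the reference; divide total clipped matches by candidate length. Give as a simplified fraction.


Reference word counts: {'below': 1, 'clock': 2, 'far': 1, 'these': 1}
Checking each candidate word (with clipping):
  'these' -> in reference (ref count 1, used 1/1) -> match (matches: 1)
  'below' -> in reference (ref count 1, used 1/1) -> match (matches: 2)
  'below' -> ref count 1 already used up (1/1) -> clipped, no match (matches: 2)
  'these' -> ref count 1 already used up (1/1) -> clipped, no match (matches: 2)
  'clock' -> in reference (ref count 2, used 1/2) -> match (matches: 3)
  'clock' -> in reference (ref count 2, used 2/2) -> match (matches: 4)
  'clock' -> ref count 2 already used up (2/2) -> clipped, no match (matches: 4)
  'these' -> ref count 1 already used up (1/1) -> clipped, no match (matches: 4)
  'these' -> ref count 1 already used up (1/1) -> clipped, no match (matches: 4)
  'clock' -> ref count 2 already used up (2/2) -> clipped, no match (matches: 4)
Clipped matches: 4, Candidate length: 10
Precision = 4/10 = 2/5

2/5


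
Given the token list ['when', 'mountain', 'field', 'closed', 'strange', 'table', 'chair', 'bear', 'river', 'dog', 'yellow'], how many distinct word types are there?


Listing all tokens and tracking unique types:
  Token 1: 'when' -> NEW (unique so far: 1)
  Token 2: 'mountain' -> NEW (unique so far: 2)
  Token 3: 'field' -> NEW (unique so far: 3)
  Token 4: 'closed' -> NEW (unique so far: 4)
  Token 5: 'strange' -> NEW (unique so far: 5)
  Token 6: 'table' -> NEW (unique so far: 6)
  Token 7: 'chair' -> NEW (unique so far: 7)
  Token 8: 'bear' -> NEW (unique so far: 8)
  Token 9: 'river' -> NEW (unique so far: 9)
  Token 10: 'dog' -> NEW (unique so far: 10)
  Token 11: 'yellow' -> NEW (unique so far: 11)
Unique types: ('bear', 'chair', 'closed', 'dog', 'field', 'mountain', 'river', 'strange', 'table', 'when', 'yellow')
Vocabulary size: 11

11


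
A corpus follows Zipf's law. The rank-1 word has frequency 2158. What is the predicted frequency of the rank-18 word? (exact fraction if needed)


Zipf's law: freq(rank) = f1 / rank
f1 = 2158, rank = 18
freq = 2158 / 18
GCD(2158, 18) = 2
Simplified: 1079/9

1079/9


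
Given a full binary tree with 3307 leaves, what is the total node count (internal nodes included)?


Leaf nodes (terminals): 3307
Internal nodes = n - 1 = 3307 - 1 = 3306
Total = leaves + internal = 3307 + 3306 = 6613

6613


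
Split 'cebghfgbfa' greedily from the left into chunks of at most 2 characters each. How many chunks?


'cebghfgbfa' has 10 characters.
Chunking with max size 2:
  Chunk 1: 'ce' (positions 0-1)
  Chunk 2: 'bg' (positions 2-3)
  Chunk 3: 'hf' (positions 4-5)
  Chunk 4: 'gb' (positions 6-7)
  Chunk 5: 'fa' (positions 8-9)
Total chunks: ceil(10 / 2) = 5

5


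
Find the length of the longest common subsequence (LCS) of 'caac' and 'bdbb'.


DP table for LCS of 'caac' and 'bdbb':
       b  d  b  b
    0  0  0  0  0
  c 0  0  0  0  0
  a 0  0  0  0  0
  a 0  0  0  0  0
  c 0  0  0  0  0
LCS length = 0

0


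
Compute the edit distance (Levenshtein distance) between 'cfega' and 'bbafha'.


Building DP table for s1='cfega' (len 5) and s2='bbafha' (len 6):
       b  b  a  f  h  a
    0  1  2  3  4  5  6
  c 1  1  2  3  4  5  6
  f 2  2  2  3  3  4  5
  e 3  3  3  3  4  4  5
  g 4  4  4  4  4  5  5
  a 5  5  5  4  5  5  5
Edit distance = dp[5][6] = 5

5


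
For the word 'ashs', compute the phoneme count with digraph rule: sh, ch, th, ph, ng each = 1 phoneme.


Parsing 'ashs' greedily, digraphs first:
  'a' -> vowel phoneme (phonemes so far: 1)
  'sh' -> digraph (1 consonant phoneme) (phonemes so far: 2)
  's' -> consonant phoneme (phonemes so far: 3)
Total phonemes: 3

3


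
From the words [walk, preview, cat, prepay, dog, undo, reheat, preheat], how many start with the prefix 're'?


Checking each word for prefix 're':
  'walk' -> no (count: 0)
  'preview' -> no (count: 0)
  'cat' -> no (count: 0)
  'prepay' -> no (count: 0)
  'dog' -> no (count: 0)
  'undo' -> no (count: 0)
  'reheat' -> YES, starts with 're' (count: 1)
  'preheat' -> no (count: 1)
Total with prefix 're': 1

1


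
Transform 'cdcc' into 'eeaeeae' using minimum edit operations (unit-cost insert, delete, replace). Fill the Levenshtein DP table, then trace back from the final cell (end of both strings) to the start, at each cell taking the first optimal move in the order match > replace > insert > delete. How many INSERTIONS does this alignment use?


Edit distance = 7. Backtracking from cell (4, 7) with preference match > replace > insert > delete,
then listing the resulting alignment 'cdcc' -> 'eeaeeae' left to right:
  Step 1: insert 'e' [insertion #1]
  Step 2: insert 'e' [insertion #2]
  Step 3: insert 'a' [insertion #3]
  Step 4: replace c->e
  Step 5: replace d->e
  Step 6: replace c->a
  Step 7: replace c->e
Total insertions: 3

3


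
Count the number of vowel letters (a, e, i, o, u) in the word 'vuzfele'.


Scanning each character of 'vuzfele':
  Position 1: 'v' -> consonant (running count: 0)
  Position 2: 'u' -> vowel (running count: 1)
  Position 3: 'z' -> consonant (running count: 1)
  Position 4: 'f' -> consonant (running count: 1)
  Position 5: 'e' -> vowel (running count: 2)
  Position 6: 'l' -> consonant (running count: 2)
  Position 7: 'e' -> vowel (running count: 3)
Total vowels: 3

3


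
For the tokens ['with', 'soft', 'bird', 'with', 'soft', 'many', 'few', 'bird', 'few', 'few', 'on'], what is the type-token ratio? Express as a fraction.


Tokens: 11
Unique types: ('bird', 'few', 'many', 'on', 'soft', 'with') = 6
TTR = 6/11
Already in lowest terms.

6/11


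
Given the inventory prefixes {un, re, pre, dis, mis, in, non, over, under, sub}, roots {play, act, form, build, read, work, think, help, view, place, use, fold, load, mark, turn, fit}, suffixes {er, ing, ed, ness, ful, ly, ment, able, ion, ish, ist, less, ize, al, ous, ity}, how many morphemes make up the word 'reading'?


Segmenting 'reading' against the inventory:
  'read' -> root (morpheme 1)
  'ing' -> suffix (morpheme 2)
Total morphemes: 2

2


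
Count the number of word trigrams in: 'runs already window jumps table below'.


Word trigrams from [6] words:
  Trigram 1: (runs already window)
  Trigram 2: (already window jumps)
  Trigram 3: (window jumps table)
  Trigram 4: (jumps table below)
Total word trigrams: 6 - 2 = 4

4


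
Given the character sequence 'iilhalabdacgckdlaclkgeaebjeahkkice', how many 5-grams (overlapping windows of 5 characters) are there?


String 'iilhalabdacgckdlaclkgeaebjeahkkice' has length L = 34.
Number of overlapping n-grams = L - n + 1
Substituting: 34 - 5 + 1 = 30

30


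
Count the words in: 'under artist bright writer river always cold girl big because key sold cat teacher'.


Counting words by splitting on spaces:
  Word 1: 'under'
  Word 2: 'artist'
  Word 3: 'bright'
  Word 4: 'writer'
  Word 5: 'river'
  Word 6: 'always'
  Word 7: 'cold'
  Word 8: 'girl'
  Word 9: 'big'
  Word 10: 'because'
  Word 11: 'key'
  Word 12: 'sold'
  Word 13: 'cat'
  Word 14: 'teacher'
Total words: 14

14


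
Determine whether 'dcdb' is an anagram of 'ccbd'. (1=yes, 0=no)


Sort characters of 'dcdb': 'bcdd'
Sort characters of 'ccbd': 'bccd'
Sorted forms differ -> they are NOT anagrams
Result: 0

0


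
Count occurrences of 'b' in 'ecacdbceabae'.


Scanning 'ecacdbceabae' for 'b':
  Position 5: 'b' -> MATCH (count: 1)
  Position 9: 'b' -> MATCH (count: 2)
Total occurrences of 'b': 2

2


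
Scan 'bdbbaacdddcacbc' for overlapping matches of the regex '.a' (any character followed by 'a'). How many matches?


Pattern: .a means any character followed by 'a'.
Scanning 'bdbbaacdddcacbc' position-by-position:
  Pos 0: window 'bd' -> no
  Pos 1: window 'db' -> no
  Pos 2: window 'bb' -> no
  Pos 3: window 'ba' -> MATCH
  Pos 4: window 'aa' -> MATCH
  Pos 5: window 'ac' -> no
  Pos 6: window 'cd' -> no
  Pos 7: window 'dd' -> no
  Pos 8: window 'dd' -> no
  Pos 9: window 'dc' -> no
  Pos 10: window 'ca' -> MATCH
  Pos 11: window 'ac' -> no
  Pos 12: window 'cb' -> no
  Pos 13: window 'bc' -> no
  Pos 14: window 'c' -> no
Total matches: 3

3


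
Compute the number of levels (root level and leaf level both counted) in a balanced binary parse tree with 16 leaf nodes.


In a balanced binary tree with n leaves the deepest leaf is ceil(log2(n)) edges below the root,
so counting node levels inclusive of root and leaves gives ceil(log2(n)) + 1 levels.
log2(16) = 4.0000
ceil(4.0000) = 4
levels = 4 + 1 = 5

5


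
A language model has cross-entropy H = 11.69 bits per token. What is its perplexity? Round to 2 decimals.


Perplexity formula: PP = 2^H
H = 11.69
PP = 2^11.69
Decompose: 2^11.69 = 2^11 * 2^0.69
2^11 = 2048, 2^0.69 ~ 1.6132835
PP ~ 2048 * 1.6132835 = 3304.0046080
Rounded to 2 decimals: 3304.00

3304.00


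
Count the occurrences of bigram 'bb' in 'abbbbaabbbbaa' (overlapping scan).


Scanning 'abbbbaabbbbaa' for bigram 'bb':
  Position 0: 'ab' -> no
  Position 1: 'bb' -> MATCH
  Position 2: 'bb' -> MATCH
  Position 3: 'bb' -> MATCH
  Position 4: 'ba' -> no
  Position 5: 'aa' -> no
  Position 6: 'ab' -> no
  Position 7: 'bb' -> MATCH
  Position 8: 'bb' -> MATCH
  Position 9: 'bb' -> MATCH
  Position 10: 'ba' -> no
  Position 11: 'aa' -> no
Total matches: 6

6


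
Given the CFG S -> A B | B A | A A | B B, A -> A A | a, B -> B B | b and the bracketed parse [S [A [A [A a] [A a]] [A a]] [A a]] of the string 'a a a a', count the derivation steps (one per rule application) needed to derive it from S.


Every bracketed nonterminal node [X ...] in the tree is produced by exactly one rule application.
Reading the tree off as a leftmost derivation:
  Step 1: S  =>  A A   (applied S -> A A)
  Step 2: A A  =>  A A A   (applied A -> A A)
  Step 3: A A A  =>  A A A A   (applied A -> A A)
  Step 4: A A A A  =>  a A A A   (applied A -> a)
  Step 5: a A A A  =>  a a A A   (applied A -> a)
  Step 6: a a A A  =>  a a a A   (applied A -> a)
  Step 7: a a a A  =>  a a a a   (applied A -> a)
Final yield: a a a a
Total rewrite steps: 7

7


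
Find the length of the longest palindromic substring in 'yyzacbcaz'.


Scanning 'yyzacbcaz' for palindromic substrings.
Substring at positions 2-8: 'zacbcaz'.
Check: reverse('zacbcaz') = 'zacbcaz' -> palindrome confirmed.
Neighbouring characters ('y' / '-') break symmetry, so it cannot extend further.
No longer palindromic substring exists; longest length = 7

7


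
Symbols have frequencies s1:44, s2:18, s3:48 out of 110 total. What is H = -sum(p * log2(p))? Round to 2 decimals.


Computing entropy H = -sum(p_i * log2(p_i)):
  s1: p = 44/110 = 0.4000, -p*log2(p) = 0.5288
  s2: p = 18/110 = 0.1636, -p*log2(p) = 0.4273
  s3: p = 48/110 = 0.4364, -p*log2(p) = 0.5221
H = sum of terms = 1.4782
Rounded to 2 decimals: 1.48

1.48


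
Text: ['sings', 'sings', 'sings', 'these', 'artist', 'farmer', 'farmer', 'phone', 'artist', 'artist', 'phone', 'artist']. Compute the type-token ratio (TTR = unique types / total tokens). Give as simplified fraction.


Tokens: 12
Unique types: ('artist', 'farmer', 'phone', 'sings', 'these') = 5
TTR = 5/12
Already in lowest terms.

5/12


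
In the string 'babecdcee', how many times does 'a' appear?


Scanning 'babecdcee' for 'a':
  Position 1: 'a' -> MATCH (count: 1)
Total occurrences of 'a': 1

1


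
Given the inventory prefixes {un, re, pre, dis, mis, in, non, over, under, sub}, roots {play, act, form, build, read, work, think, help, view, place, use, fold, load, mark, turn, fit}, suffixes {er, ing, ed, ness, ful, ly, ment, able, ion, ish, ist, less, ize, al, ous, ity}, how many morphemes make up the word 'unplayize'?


Segmenting 'unplayize' against the inventory:
  'un' -> prefix (morpheme 1)
  'play' -> root (morpheme 2)
  'ize' -> suffix (morpheme 3)
Total morphemes: 3

3


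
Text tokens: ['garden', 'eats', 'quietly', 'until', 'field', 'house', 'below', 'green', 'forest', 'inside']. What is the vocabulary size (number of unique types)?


Listing all tokens and tracking unique types:
  Token 1: 'garden' -> NEW (unique so far: 1)
  Token 2: 'eats' -> NEW (unique so far: 2)
  Token 3: 'quietly' -> NEW (unique so far: 3)
  Token 4: 'until' -> NEW (unique so far: 4)
  Token 5: 'field' -> NEW (unique so far: 5)
  Token 6: 'house' -> NEW (unique so far: 6)
  Token 7: 'below' -> NEW (unique so far: 7)
  Token 8: 'green' -> NEW (unique so far: 8)
  Token 9: 'forest' -> NEW (unique so far: 9)
  Token 10: 'inside' -> NEW (unique so far: 10)
Unique types: ('below', 'eats', 'field', 'forest', 'garden', 'green', 'house', 'inside', 'quietly', 'until')
Vocabulary size: 10

10


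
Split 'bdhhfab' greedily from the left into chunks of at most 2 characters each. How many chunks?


'bdhhfab' has 7 characters.
Chunking with max size 2:
  Chunk 1: 'bd' (positions 0-1)
  Chunk 2: 'hh' (positions 2-3)
  Chunk 3: 'fa' (positions 4-5)
  Chunk 4: 'b' (positions 6-6)
Total chunks: ceil(7 / 2) = 4

4


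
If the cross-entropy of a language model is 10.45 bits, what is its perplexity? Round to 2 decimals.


Perplexity formula: PP = 2^H
H = 10.45
PP = 2^10.45
Decompose: 2^10.45 = 2^10 * 2^0.45
2^10 = 1024, 2^0.45 ~ 1.3660403
PP ~ 1024 * 1.3660403 = 1398.8252672
Rounded to 2 decimals: 1398.83

1398.83


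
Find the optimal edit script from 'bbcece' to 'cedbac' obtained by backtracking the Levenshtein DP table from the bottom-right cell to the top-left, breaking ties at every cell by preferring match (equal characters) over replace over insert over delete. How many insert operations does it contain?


Edit distance = 6. Backtracking from cell (6, 6) with preference match > replace > insert > delete,
then listing the resulting alignment 'bbcece' -> 'cedbac' left to right:
  Step 1: replace b->c
  Step 2: replace b->e
  Step 3: replace c->d
  Step 4: replace e->b
  Step 5: replace c->a
  Step 6: replace e->c
Total insertions: 0

0


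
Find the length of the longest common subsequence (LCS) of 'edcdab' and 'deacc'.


DP table for LCS of 'edcdab' and 'deacc':
       d  e  a  c  c
    0  0  0  0  0  0
  e 0  0  1  1  1  1
  d 0  1  1  1  1  1
  c 0  1  1  1  2  2
  d 0  1  1  1  2  2
  a 0  1  1  2  2  2
  b 0  1  1  2  2  2
LCS: 'ec'
LCS length = 2

2


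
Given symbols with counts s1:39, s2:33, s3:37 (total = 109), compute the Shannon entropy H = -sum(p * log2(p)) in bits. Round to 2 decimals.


Computing entropy H = -sum(p_i * log2(p_i)):
  s1: p = 39/109 = 0.3578, -p*log2(p) = 0.5305
  s2: p = 33/109 = 0.3028, -p*log2(p) = 0.5219
  s3: p = 37/109 = 0.3394, -p*log2(p) = 0.5291
H = sum of terms = 1.5815
Rounded to 2 decimals: 1.58

1.58


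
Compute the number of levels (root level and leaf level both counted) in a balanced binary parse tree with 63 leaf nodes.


In a balanced binary tree with n leaves the deepest leaf is ceil(log2(n)) edges below the root,
so counting node levels inclusive of root and leaves gives ceil(log2(n)) + 1 levels.
log2(63) = 5.9773
ceil(5.9773) = 6
levels = 6 + 1 = 7

7


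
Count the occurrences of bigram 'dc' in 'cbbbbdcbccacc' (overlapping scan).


Scanning 'cbbbbdcbccacc' for bigram 'dc':
  Position 0: 'cb' -> no
  Position 1: 'bb' -> no
  Position 2: 'bb' -> no
  Position 3: 'bb' -> no
  Position 4: 'bd' -> no
  Position 5: 'dc' -> MATCH
  Position 6: 'cb' -> no
  Position 7: 'bc' -> no
  Position 8: 'cc' -> no
  Position 9: 'ca' -> no
  Position 10: 'ac' -> no
  Position 11: 'cc' -> no
Total matches: 1

1


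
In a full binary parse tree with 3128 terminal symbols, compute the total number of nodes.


Leaf nodes (terminals): 3128
Internal nodes = n - 1 = 3128 - 1 = 3127
Total = leaves + internal = 3128 + 3127 = 6255

6255


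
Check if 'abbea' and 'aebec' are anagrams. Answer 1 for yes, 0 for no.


Sort characters of 'abbea': 'aabbe'
Sort characters of 'aebec': 'abcee'
Sorted forms differ -> they are NOT anagrams
Result: 0

0


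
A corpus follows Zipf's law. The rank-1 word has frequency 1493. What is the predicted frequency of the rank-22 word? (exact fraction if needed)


Zipf's law: freq(rank) = f1 / rank
f1 = 1493, rank = 22
freq = 1493 / 22
GCD(1493, 22) = 1
Simplified: 1493/22

1493/22


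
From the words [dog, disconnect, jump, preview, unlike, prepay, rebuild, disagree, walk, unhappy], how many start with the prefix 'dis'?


Checking each word for prefix 'dis':
  'dog' -> no (count: 0)
  'disconnect' -> YES, starts with 'dis' (count: 1)
  'jump' -> no (count: 1)
  'preview' -> no (count: 1)
  'unlike' -> no (count: 1)
  'prepay' -> no (count: 1)
  'rebuild' -> no (count: 1)
  'disagree' -> YES, starts with 'dis' (count: 2)
  'walk' -> no (count: 2)
  'unhappy' -> no (count: 2)
Total with prefix 'dis': 2

2


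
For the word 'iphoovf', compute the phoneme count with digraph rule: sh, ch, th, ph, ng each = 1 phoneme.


Parsing 'iphoovf' greedily, digraphs first:
  'i' -> vowel phoneme (phonemes so far: 1)
  'ph' -> digraph (1 consonant phoneme) (phonemes so far: 2)
  'o' -> vowel phoneme (phonemes so far: 3)
  'o' -> vowel phoneme (phonemes so far: 4)
  'v' -> consonant phoneme (phonemes so far: 5)
  'f' -> consonant phoneme (phonemes so far: 6)
Total phonemes: 6

6


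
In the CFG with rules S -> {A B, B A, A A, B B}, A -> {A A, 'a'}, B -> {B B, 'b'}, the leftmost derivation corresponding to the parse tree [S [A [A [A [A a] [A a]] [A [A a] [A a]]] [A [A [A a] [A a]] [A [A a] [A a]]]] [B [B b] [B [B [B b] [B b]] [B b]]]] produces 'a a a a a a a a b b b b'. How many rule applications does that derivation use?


Every bracketed nonterminal node [X ...] in the tree is produced by exactly one rule application.
Reading the tree off as a leftmost derivation:
  Step 1: S  =>  A B   (applied S -> A B)
  Step 2: A B  =>  A A B   (applied A -> A A)
  Step 3: A A B  =>  A A A B   (applied A -> A A)
  Step 4: A A A B  =>  A A A A B   (applied A -> A A)
  Step 5: A A A A B  =>  a A A A B   (applied A -> a)
  Step 6: a A A A B  =>  a a A A B   (applied A -> a)
  Step 7: a a A A B  =>  a a A A A B   (applied A -> A A)
  Step 8: a a A A A B  =>  a a a A A B   (applied A -> a)
  Step 9: a a a A A B  =>  a a a a A B   (applied A -> a)
  Step 10: a a a a A B  =>  a a a a A A B   (applied A -> A A)
  Step 11: a a a a A A B  =>  a a a a A A A B   (applied A -> A A)
  Step 12: a a a a A A A B  =>  a a a a a A A B   (applied A -> a)
  Step 13: a a a a a A A B  =>  a a a a a a A B   (applied A -> a)
  Step 14: a a a a a a A B  =>  a a a a a a A A B   (applied A -> A A)
  Step 15: a a a a a a A A B  =>  a a a a a a a A B   (applied A -> a)
  Step 16: a a a a a a a A B  =>  a a a a a a a a B   (applied A -> a)
  Step 17: a a a a a a a a B  =>  a a a a a a a a B B   (applied B -> B B)
  Step 18: a a a a a a a a B B  =>  a a a a a a a a b B   (applied B -> b)
  Step 19: a a a a a a a a b B  =>  a a a a a a a a b B B   (applied B -> B B)
  Step 20: a a a a a a a a b B B  =>  a a a a a a a a b B B B   (applied B -> B B)
  Step 21: a a a a a a a a b B B B  =>  a a a a a a a a b b B B   (applied B -> b)
  Step 22: a a a a a a a a b b B B  =>  a a a a a a a a b b b B   (applied B -> b)
  Step 23: a a a a a a a a b b b B  =>  a a a a a a a a b b b b   (applied B -> b)
Final yield: a a a a a a a a b b b b
Total rewrite steps: 23

23


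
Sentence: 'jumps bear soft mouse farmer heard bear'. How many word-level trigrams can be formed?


Word trigrams from [7] words:
  Trigram 1: (jumps bear soft)
  Trigram 2: (bear soft mouse)
  Trigram 3: (soft mouse farmer)
  Trigram 4: (mouse farmer heard)
  Trigram 5: (farmer heard bear)
Total word trigrams: 7 - 2 = 5

5


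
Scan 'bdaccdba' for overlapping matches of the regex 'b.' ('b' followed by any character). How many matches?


Pattern: b. means 'b' followed by any character.
Scanning 'bdaccdba' position-by-position:
  Pos 0: window 'bd' -> MATCH
  Pos 1: window 'da' -> no
  Pos 2: window 'ac' -> no
  Pos 3: window 'cc' -> no
  Pos 4: window 'cd' -> no
  Pos 5: window 'db' -> no
  Pos 6: window 'ba' -> MATCH
  Pos 7: window 'a' -> no
Total matches: 2

2


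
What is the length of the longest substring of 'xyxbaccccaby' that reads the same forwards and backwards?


Scanning 'xyxbaccccaby' for palindromic substrings.
Substring at positions 3-10: 'baccccab'.
Check: reverse('baccccab') = 'baccccab' -> palindrome confirmed.
Neighbouring characters ('x' / 'y') break symmetry, so it cannot extend further.
No longer palindromic substring exists; longest length = 8

8


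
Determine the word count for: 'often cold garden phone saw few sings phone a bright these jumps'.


Counting words by splitting on spaces:
  Word 1: 'often'
  Word 2: 'cold'
  Word 3: 'garden'
  Word 4: 'phone'
  Word 5: 'saw'
  Word 6: 'few'
  Word 7: 'sings'
  Word 8: 'phone'
  Word 9: 'a'
  Word 10: 'bright'
  Word 11: 'these'
  Word 12: 'jumps'
Total words: 12

12


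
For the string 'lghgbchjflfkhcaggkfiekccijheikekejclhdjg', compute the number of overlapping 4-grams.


String 'lghgbchjflfkhcaggkfiekccijheikekejclhdjg' has length L = 40.
Number of overlapping n-grams = L - n + 1
Substituting: 40 - 4 + 1 = 37

37


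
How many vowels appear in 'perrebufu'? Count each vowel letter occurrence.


Scanning each character of 'perrebufu':
  Position 1: 'p' -> consonant (running count: 0)
  Position 2: 'e' -> vowel (running count: 1)
  Position 3: 'r' -> consonant (running count: 1)
  Position 4: 'r' -> consonant (running count: 1)
  Position 5: 'e' -> vowel (running count: 2)
  Position 6: 'b' -> consonant (running count: 2)
  Position 7: 'u' -> vowel (running count: 3)
  Position 8: 'f' -> consonant (running count: 3)
  Position 9: 'u' -> vowel (running count: 4)
Total vowels: 4

4


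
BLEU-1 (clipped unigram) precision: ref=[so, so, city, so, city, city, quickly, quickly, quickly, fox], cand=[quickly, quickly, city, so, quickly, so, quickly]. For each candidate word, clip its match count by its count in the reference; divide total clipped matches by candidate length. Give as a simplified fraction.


Reference word counts: {'city': 3, 'fox': 1, 'quickly': 3, 'so': 3}
Checking each candidate word (with clipping):
  'quickly' -> in reference (ref count 3, used 1/3) -> match (matches: 1)
  'quickly' -> in reference (ref count 3, used 2/3) -> match (matches: 2)
  'city' -> in reference (ref count 3, used 1/3) -> match (matches: 3)
  'so' -> in reference (ref count 3, used 1/3) -> match (matches: 4)
  'quickly' -> in reference (ref count 3, used 3/3) -> match (matches: 5)
  'so' -> in reference (ref count 3, used 2/3) -> match (matches: 6)
  'quickly' -> ref count 3 already used up (3/3) -> clipped, no match (matches: 6)
Clipped matches: 6, Candidate length: 7
Precision = 6/7

6/7


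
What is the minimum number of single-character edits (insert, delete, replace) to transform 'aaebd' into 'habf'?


Building DP table for s1='aaebd' (len 5) and s2='habf' (len 4):
       h  a  b  f
    0  1  2  3  4
  a 1  1  1  2  3
  a 2  2  1  2  3
  e 3  3  2  2  3
  b 4  4  3  2  3
  d 5  5  4  3  3
Edit distance = dp[5][4] = 3

3


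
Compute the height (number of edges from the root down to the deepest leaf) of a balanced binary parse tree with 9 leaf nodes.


In a balanced binary tree with n leaves the deepest leaf is ceil(log2(n)) edges below the root.
log2(9) = 3.1699
ceil(3.1699) = 4
height (edges) = 4

4


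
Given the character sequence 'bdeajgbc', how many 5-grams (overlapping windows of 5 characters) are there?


String 'bdeajgbc' has length L = 8.
Number of overlapping n-grams = L - n + 1
Substituting: 8 - 5 + 1 = 4

4


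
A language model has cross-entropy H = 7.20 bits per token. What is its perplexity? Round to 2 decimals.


Perplexity formula: PP = 2^H
H = 7.20
PP = 2^7.20
Decompose: 2^7.20 = 2^7 * 2^0.20
2^7 = 128, 2^0.20 ~ 1.1486984
PP ~ 128 * 1.1486984 = 147.0333952
Rounded to 2 decimals: 147.03

147.03


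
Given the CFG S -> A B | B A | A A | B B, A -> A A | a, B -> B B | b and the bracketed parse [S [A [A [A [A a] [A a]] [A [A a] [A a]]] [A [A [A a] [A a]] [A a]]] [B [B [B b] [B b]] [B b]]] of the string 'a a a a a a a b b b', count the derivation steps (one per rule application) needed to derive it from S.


Every bracketed nonterminal node [X ...] in the tree is produced by exactly one rule application.
Reading the tree off as a leftmost derivation:
  Step 1: S  =>  A B   (applied S -> A B)
  Step 2: A B  =>  A A B   (applied A -> A A)
  Step 3: A A B  =>  A A A B   (applied A -> A A)
  Step 4: A A A B  =>  A A A A B   (applied A -> A A)
  Step 5: A A A A B  =>  a A A A B   (applied A -> a)
  Step 6: a A A A B  =>  a a A A B   (applied A -> a)
  Step 7: a a A A B  =>  a a A A A B   (applied A -> A A)
  Step 8: a a A A A B  =>  a a a A A B   (applied A -> a)
  Step 9: a a a A A B  =>  a a a a A B   (applied A -> a)
  Step 10: a a a a A B  =>  a a a a A A B   (applied A -> A A)
  Step 11: a a a a A A B  =>  a a a a A A A B   (applied A -> A A)
  Step 12: a a a a A A A B  =>  a a a a a A A B   (applied A -> a)
  Step 13: a a a a a A A B  =>  a a a a a a A B   (applied A -> a)
  Step 14: a a a a a a A B  =>  a a a a a a a B   (applied A -> a)
  Step 15: a a a a a a a B  =>  a a a a a a a B B   (applied B -> B B)
  Step 16: a a a a a a a B B  =>  a a a a a a a B B B   (applied B -> B B)
  Step 17: a a a a a a a B B B  =>  a a a a a a a b B B   (applied B -> b)
  Step 18: a a a a a a a b B B  =>  a a a a a a a b b B   (applied B -> b)
  Step 19: a a a a a a a b b B  =>  a a a a a a a b b b   (applied B -> b)
Final yield: a a a a a a a b b b
Total rewrite steps: 19

19


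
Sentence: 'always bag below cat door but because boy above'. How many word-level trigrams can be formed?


Word trigrams from [9] words:
  Trigram 1: (always bag below)
  Trigram 2: (bag below cat)
  Trigram 3: (below cat door)
  Trigram 4: (cat door but)
  Trigram 5: (door but because)
  Trigram 6: (but because boy)
  Trigram 7: (because boy above)
Total word trigrams: 9 - 2 = 7

7


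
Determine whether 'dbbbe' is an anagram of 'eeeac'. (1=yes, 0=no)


Sort characters of 'dbbbe': 'bbbde'
Sort characters of 'eeeac': 'aceee'
Sorted forms differ -> they are NOT anagrams
Result: 0

0


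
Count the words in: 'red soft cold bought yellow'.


Counting words by splitting on spaces:
  Word 1: 'red'
  Word 2: 'soft'
  Word 3: 'cold'
  Word 4: 'bought'
  Word 5: 'yellow'
Total words: 5

5


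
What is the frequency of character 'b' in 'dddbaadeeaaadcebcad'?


Scanning 'dddbaadeeaaadcebcad' for 'b':
  Position 3: 'b' -> MATCH (count: 1)
  Position 15: 'b' -> MATCH (count: 2)
Total occurrences of 'b': 2

2


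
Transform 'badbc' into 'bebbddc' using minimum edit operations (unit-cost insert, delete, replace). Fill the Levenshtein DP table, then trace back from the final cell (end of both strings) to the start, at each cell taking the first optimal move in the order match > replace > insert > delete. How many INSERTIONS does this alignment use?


Edit distance = 4. Backtracking from cell (5, 7) with preference match > replace > insert > delete,
then listing the resulting alignment 'badbc' -> 'bebbddc' left to right:
  Step 1: insert 'b' [insertion #1]
  Step 2: insert 'e' [insertion #2]
  Step 3: keep 'b'
  Step 4: replace a->b
  Step 5: keep 'd'
  Step 6: replace b->d
  Step 7: keep 'c'
Total insertions: 2

2


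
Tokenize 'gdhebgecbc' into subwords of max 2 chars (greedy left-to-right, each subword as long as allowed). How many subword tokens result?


'gdhebgecbc' has 10 characters.
Chunking with max size 2:
  Chunk 1: 'gd' (positions 0-1)
  Chunk 2: 'he' (positions 2-3)
  Chunk 3: 'bg' (positions 4-5)
  Chunk 4: 'ec' (positions 6-7)
  Chunk 5: 'bc' (positions 8-9)
Total chunks: ceil(10 / 2) = 5

5


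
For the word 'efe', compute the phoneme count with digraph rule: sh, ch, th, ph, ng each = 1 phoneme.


Parsing 'efe' greedily, digraphs first:
  'e' -> vowel phoneme (phonemes so far: 1)
  'f' -> consonant phoneme (phonemes so far: 2)
  'e' -> vowel phoneme (phonemes so far: 3)
Total phonemes: 3

3


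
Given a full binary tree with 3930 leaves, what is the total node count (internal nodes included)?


Leaf nodes (terminals): 3930
Internal nodes = n - 1 = 3930 - 1 = 3929
Total = leaves + internal = 3930 + 3929 = 7859

7859


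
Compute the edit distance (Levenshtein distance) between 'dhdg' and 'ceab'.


Building DP table for s1='dhdg' (len 4) and s2='ceab' (len 4):
       c  e  a  b
    0  1  2  3  4
  d 1  1  2  3  4
  h 2  2  2  3  4
  d 3  3  3  3  4
  g 4  4  4  4  4
Edit distance = dp[4][4] = 4

4


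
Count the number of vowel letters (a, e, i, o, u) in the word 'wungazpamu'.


Scanning each character of 'wungazpamu':
  Position 1: 'w' -> consonant (running count: 0)
  Position 2: 'u' -> vowel (running count: 1)
  Position 3: 'n' -> consonant (running count: 1)
  Position 4: 'g' -> consonant (running count: 1)
  Position 5: 'a' -> vowel (running count: 2)
  Position 6: 'z' -> consonant (running count: 2)
  Position 7: 'p' -> consonant (running count: 2)
  Position 8: 'a' -> vowel (running count: 3)
  Position 9: 'm' -> consonant (running count: 3)
  Position 10: 'u' -> vowel (running count: 4)
Total vowels: 4

4


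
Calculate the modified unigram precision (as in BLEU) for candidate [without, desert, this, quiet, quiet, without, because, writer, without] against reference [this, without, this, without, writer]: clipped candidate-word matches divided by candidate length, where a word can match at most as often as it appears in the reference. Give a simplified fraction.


Reference word counts: {'this': 2, 'without': 2, 'writer': 1}
Checking each candidate word (with clipping):
  'without' -> in reference (ref count 2, used 1/2) -> match (matches: 1)
  'desert' -> not in reference -> no match (matches: 1)
  'this' -> in reference (ref count 2, used 1/2) -> match (matches: 2)
  'quiet' -> not in reference -> no match (matches: 2)
  'quiet' -> not in reference -> no match (matches: 2)
  'without' -> in reference (ref count 2, used 2/2) -> match (matches: 3)
  'because' -> not in reference -> no match (matches: 3)
  'writer' -> in reference (ref count 1, used 1/1) -> match (matches: 4)
  'without' -> ref count 2 already used up (2/2) -> clipped, no match (matches: 4)
Clipped matches: 4, Candidate length: 9
Precision = 4/9

4/9


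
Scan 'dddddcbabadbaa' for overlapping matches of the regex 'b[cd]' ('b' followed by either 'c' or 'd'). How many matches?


Pattern: b[cd] means 'b' followed by either 'c' or 'd'.
Scanning 'dddddcbabadbaa' position-by-position:
  Pos 0: window 'dd' -> no
  Pos 1: window 'dd' -> no
  Pos 2: window 'dd' -> no
  Pos 3: window 'dd' -> no
  Pos 4: window 'dc' -> no
  Pos 5: window 'cb' -> no
  Pos 6: window 'ba' -> no
  Pos 7: window 'ab' -> no
  Pos 8: window 'ba' -> no
  Pos 9: window 'ad' -> no
  Pos 10: window 'db' -> no
  Pos 11: window 'ba' -> no
  Pos 12: window 'aa' -> no
  Pos 13: window 'a' -> no
Total matches: 0

0


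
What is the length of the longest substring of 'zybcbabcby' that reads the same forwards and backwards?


Scanning 'zybcbabcby' for palindromic substrings.
Substring at positions 1-9: 'ybcbabcby'.
Check: reverse('ybcbabcby') = 'ybcbabcby' -> palindrome confirmed.
Neighbouring characters ('z' / '-') break symmetry, so it cannot extend further.
No longer palindromic substring exists; longest length = 9

9


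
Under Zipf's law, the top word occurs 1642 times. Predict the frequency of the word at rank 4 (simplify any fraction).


Zipf's law: freq(rank) = f1 / rank
f1 = 1642, rank = 4
freq = 1642 / 4
GCD(1642, 4) = 2
Simplified: 821/2

821/2


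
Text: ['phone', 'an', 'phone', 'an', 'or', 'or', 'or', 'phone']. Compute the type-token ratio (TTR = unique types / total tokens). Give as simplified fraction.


Tokens: 8
Unique types: ('an', 'or', 'phone') = 3
TTR = 3/8
Already in lowest terms.

3/8


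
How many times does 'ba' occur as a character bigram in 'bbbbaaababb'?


Scanning 'bbbbaaababb' for bigram 'ba':
  Position 0: 'bb' -> no
  Position 1: 'bb' -> no
  Position 2: 'bb' -> no
  Position 3: 'ba' -> MATCH
  Position 4: 'aa' -> no
  Position 5: 'aa' -> no
  Position 6: 'ab' -> no
  Position 7: 'ba' -> MATCH
  Position 8: 'ab' -> no
  Position 9: 'bb' -> no
Total matches: 2

2


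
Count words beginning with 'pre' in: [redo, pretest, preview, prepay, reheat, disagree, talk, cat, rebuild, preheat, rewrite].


Checking each word for prefix 'pre':
  'redo' -> no (count: 0)
  'pretest' -> YES, starts with 'pre' (count: 1)
  'preview' -> YES, starts with 'pre' (count: 2)
  'prepay' -> YES, starts with 'pre' (count: 3)
  'reheat' -> no (count: 3)
  'disagree' -> no (count: 3)
  'talk' -> no (count: 3)
  'cat' -> no (count: 3)
  'rebuild' -> no (count: 3)
  'preheat' -> YES, starts with 'pre' (count: 4)
  'rewrite' -> no (count: 4)
Total with prefix 'pre': 4

4


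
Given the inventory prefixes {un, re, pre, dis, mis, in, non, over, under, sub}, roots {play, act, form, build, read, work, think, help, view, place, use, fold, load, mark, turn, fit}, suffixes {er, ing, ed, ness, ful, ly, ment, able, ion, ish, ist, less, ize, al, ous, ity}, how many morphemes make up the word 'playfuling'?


Segmenting 'playfuling' against the inventory:
  'play' -> root (morpheme 1)
  'ful' -> suffix (morpheme 2)
  'ing' -> suffix (morpheme 3)
Total morphemes: 3

3


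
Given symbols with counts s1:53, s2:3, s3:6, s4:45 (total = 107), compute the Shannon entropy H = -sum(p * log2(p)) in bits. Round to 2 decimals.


Computing entropy H = -sum(p_i * log2(p_i)):
  s1: p = 53/107 = 0.4953, -p*log2(p) = 0.5020
  s2: p = 3/107 = 0.0280, -p*log2(p) = 0.1446
  s3: p = 6/107 = 0.0561, -p*log2(p) = 0.2331
  s4: p = 45/107 = 0.4206, -p*log2(p) = 0.5255
H = sum of terms = 1.4052
Rounded to 2 decimals: 1.41

1.41


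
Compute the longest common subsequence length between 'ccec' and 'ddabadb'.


DP table for LCS of 'ccec' and 'ddabadb':
       d  d  a  b  a  d  b
    0  0  0  0  0  0  0  0
  c 0  0  0  0  0  0  0  0
  c 0  0  0  0  0  0  0  0
  e 0  0  0  0  0  0  0  0
  c 0  0  0  0  0  0  0  0
LCS length = 0

0


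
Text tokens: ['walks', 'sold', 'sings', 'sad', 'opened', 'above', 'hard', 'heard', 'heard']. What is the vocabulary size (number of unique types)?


Listing all tokens and tracking unique types:
  Token 1: 'walks' -> NEW (unique so far: 1)
  Token 2: 'sold' -> NEW (unique so far: 2)
  Token 3: 'sings' -> NEW (unique so far: 3)
  Token 4: 'sad' -> NEW (unique so far: 4)
  Token 5: 'opened' -> NEW (unique so far: 5)
  Token 6: 'above' -> NEW (unique so far: 6)
  Token 7: 'hard' -> NEW (unique so far: 7)
  Token 8: 'heard' -> NEW (unique so far: 8)
  Token 9: 'heard' -> duplicate (unique so far: 8)
Unique types: ('above', 'hard', 'heard', 'opened', 'sad', 'sings', 'sold', 'walks')
Vocabulary size: 8

8


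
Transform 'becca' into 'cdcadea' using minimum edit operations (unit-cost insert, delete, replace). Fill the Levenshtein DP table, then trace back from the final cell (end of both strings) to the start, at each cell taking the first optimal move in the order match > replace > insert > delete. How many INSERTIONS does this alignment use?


Edit distance = 5. Backtracking from cell (5, 7) with preference match > replace > insert > delete,
then listing the resulting alignment 'becca' -> 'cdcadea' left to right:
  Step 1: replace b->c
  Step 2: replace e->d
  Step 3: keep 'c'
  Step 4: insert 'a' [insertion #1]
  Step 5: insert 'd' [insertion #2]
  Step 6: replace c->e
  Step 7: keep 'a'
Total insertions: 2

2


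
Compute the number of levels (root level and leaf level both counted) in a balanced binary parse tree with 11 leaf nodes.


In a balanced binary tree with n leaves the deepest leaf is ceil(log2(n)) edges below the root,
so counting node levels inclusive of root and leaves gives ceil(log2(n)) + 1 levels.
log2(11) = 3.4594
ceil(3.4594) = 4
levels = 4 + 1 = 5

5


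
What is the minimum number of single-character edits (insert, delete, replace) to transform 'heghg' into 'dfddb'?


Building DP table for s1='heghg' (len 5) and s2='dfddb' (len 5):
       d  f  d  d  b
    0  1  2  3  4  5
  h 1  1  2  3  4  5
  e 2  2  2  3  4  5
  g 3  3  3  3  4  5
  h 4  4  4  4  4  5
  g 5  5  5  5  5  5
Edit distance = dp[5][5] = 5

5


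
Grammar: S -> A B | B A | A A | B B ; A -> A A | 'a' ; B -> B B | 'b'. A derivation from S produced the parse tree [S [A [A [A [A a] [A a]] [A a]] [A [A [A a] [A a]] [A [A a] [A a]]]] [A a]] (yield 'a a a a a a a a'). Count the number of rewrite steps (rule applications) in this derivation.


Every bracketed nonterminal node [X ...] in the tree is produced by exactly one rule application.
Reading the tree off as a leftmost derivation:
  Step 1: S  =>  A A   (applied S -> A A)
  Step 2: A A  =>  A A A   (applied A -> A A)
  Step 3: A A A  =>  A A A A   (applied A -> A A)
  Step 4: A A A A  =>  A A A A A   (applied A -> A A)
  Step 5: A A A A A  =>  a A A A A   (applied A -> a)
  Step 6: a A A A A  =>  a a A A A   (applied A -> a)
  Step 7: a a A A A  =>  a a a A A   (applied A -> a)
  Step 8: a a a A A  =>  a a a A A A   (applied A -> A A)
  Step 9: a a a A A A  =>  a a a A A A A   (applied A -> A A)
  Step 10: a a a A A A A  =>  a a a a A A A   (applied A -> a)
  Step 11: a a a a A A A  =>  a a a a a A A   (applied A -> a)
  Step 12: a a a a a A A  =>  a a a a a A A A   (applied A -> A A)
  Step 13: a a a a a A A A  =>  a a a a a a A A   (applied A -> a)
  Step 14: a a a a a a A A  =>  a a a a a a a A   (applied A -> a)
  Step 15: a a a a a a a A  =>  a a a a a a a a   (applied A -> a)
Final yield: a a a a a a a a
Total rewrite steps: 15

15


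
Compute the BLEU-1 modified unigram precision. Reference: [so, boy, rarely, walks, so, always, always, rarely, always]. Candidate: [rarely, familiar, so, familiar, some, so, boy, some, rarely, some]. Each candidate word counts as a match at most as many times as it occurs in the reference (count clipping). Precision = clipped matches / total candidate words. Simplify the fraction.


Reference word counts: {'always': 3, 'boy': 1, 'rarely': 2, 'so': 2, 'walks': 1}
Checking each candidate word (with clipping):
  'rarely' -> in reference (ref count 2, used 1/2) -> match (matches: 1)
  'familiar' -> not in reference -> no match (matches: 1)
  'so' -> in reference (ref count 2, used 1/2) -> match (matches: 2)
  'familiar' -> not in reference -> no match (matches: 2)
  'some' -> not in reference -> no match (matches: 2)
  'so' -> in reference (ref count 2, used 2/2) -> match (matches: 3)
  'boy' -> in reference (ref count 1, used 1/1) -> match (matches: 4)
  'some' -> not in reference -> no match (matches: 4)
  'rarely' -> in reference (ref count 2, used 2/2) -> match (matches: 5)
  'some' -> not in reference -> no match (matches: 5)
Clipped matches: 5, Candidate length: 10
Precision = 5/10 = 1/2

1/2


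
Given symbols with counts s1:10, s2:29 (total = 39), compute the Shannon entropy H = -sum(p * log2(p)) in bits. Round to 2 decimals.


Computing entropy H = -sum(p_i * log2(p_i)):
  s1: p = 10/39 = 0.2564, -p*log2(p) = 0.5035
  s2: p = 29/39 = 0.7436, -p*log2(p) = 0.3178
H = sum of terms = 0.8213
Rounded to 2 decimals: 0.82

0.82


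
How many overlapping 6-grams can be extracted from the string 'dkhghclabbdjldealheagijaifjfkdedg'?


String 'dkhghclabbdjldealheagijaifjfkdedg' has length L = 33.
Number of overlapping n-grams = L - n + 1
Substituting: 33 - 6 + 1 = 28

28


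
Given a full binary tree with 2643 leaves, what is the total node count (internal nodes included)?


Leaf nodes (terminals): 2643
Internal nodes = n - 1 = 2643 - 1 = 2642
Total = leaves + internal = 2643 + 2642 = 5285

5285


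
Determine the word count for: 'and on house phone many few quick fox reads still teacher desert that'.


Counting words by splitting on spaces:
  Word 1: 'and'
  Word 2: 'on'
  Word 3: 'house'
  Word 4: 'phone'
  Word 5: 'many'
  Word 6: 'few'
  Word 7: 'quick'
  Word 8: 'fox'
  Word 9: 'reads'
  Word 10: 'still'
  Word 11: 'teacher'
  Word 12: 'desert'
  Word 13: 'that'
Total words: 13

13
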